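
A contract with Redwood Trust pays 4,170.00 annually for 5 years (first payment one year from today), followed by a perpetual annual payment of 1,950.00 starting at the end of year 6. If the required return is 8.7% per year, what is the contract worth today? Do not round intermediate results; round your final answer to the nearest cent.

31116.46

PV of 5-year annuity: 4,170.00 × [1 − (1+0.087)^−5] / 0.087 = 16346.89260
Perpetuity value at year 5: 1,950.00 / 0.087 = 22413.79310
PV of perpetuity: 22413.79310 / (1+0.087)^5 = 14769.56275
Total PV = 16346.89260 + 14769.56275 = 31116.45535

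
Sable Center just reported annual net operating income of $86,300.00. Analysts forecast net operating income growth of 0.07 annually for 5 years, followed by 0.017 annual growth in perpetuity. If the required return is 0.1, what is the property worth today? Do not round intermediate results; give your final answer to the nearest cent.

D_1 = 92341.00000
D_2 = 98804.87000
D_3 = 105721.21090
D_4 = 113121.69566
D_5 = 121040.21436
Terminal value at year 5: TV = D_5×(1+g_2)/(r−g_2) = 123097.89800/0.083 = 1483107.20486
P_0 = D_1/(1+r)^1 + D_2/(1+r)^2 + D_3/(1+r)^3 + D_4/(1+r)^4 + D_5/(1+r)^5 + TV/(1+r)^5
    = 83946.36364 + 81656.91736 + 79429.91052 + 77263.64023 + 75156.45004 + 920892.88788 = 1318346.16967

$1318346.17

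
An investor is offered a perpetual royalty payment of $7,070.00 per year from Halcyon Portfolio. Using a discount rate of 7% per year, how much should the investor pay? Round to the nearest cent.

$101000.00

Level perpetuity: PV = C / r = $7,070.00 / 0.07 = $101,000.00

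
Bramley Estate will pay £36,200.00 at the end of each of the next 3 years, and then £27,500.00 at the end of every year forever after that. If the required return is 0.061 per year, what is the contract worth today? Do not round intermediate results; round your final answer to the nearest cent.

£474031.92

PV of 3-year annuity: £36,200.00 × [1 − (1+0.061)^−3] / 0.061 = 96584.28322
Perpetuity value at year 3: £27,500.00 / 0.061 = 450819.67213
PV of perpetuity: 450819.67213 / (1+0.061)^3 = 377447.63377
Total PV = 96584.28322 + 377447.63377 = 474031.91699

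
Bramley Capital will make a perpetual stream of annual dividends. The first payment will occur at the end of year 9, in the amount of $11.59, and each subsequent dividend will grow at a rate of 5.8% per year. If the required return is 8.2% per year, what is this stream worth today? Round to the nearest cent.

Value at end of year 8: C₁ / (r − g) = $11.59 / (0.082 − 0.058) = $482.9167
Discount to today: PV = $482.9167 / (1 + 0.082)^8 = $482.9167 / 1.878530 = $257.07

$257.07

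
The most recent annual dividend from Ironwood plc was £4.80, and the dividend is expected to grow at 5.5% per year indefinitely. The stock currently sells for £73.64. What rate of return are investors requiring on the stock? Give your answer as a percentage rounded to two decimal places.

D₁ = £4.80 × 1.055 = £5.0640
P = D₁/(r − g) ⇒ r = D₁/P + g = £5.0640/£73.64 + 0.055 = 0.068767 + 0.055 = 0.123767

12.38%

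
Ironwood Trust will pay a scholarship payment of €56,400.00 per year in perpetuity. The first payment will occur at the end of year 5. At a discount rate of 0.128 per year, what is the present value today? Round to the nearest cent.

€272165.29

Value at end of year 4: C / r = €56,400.00 / 0.128 = €440,625.0000
Discount to today: PV = €440,625.0000 / (1 + 0.128)^4 = €440,625.0000 / 1.618961 = €272,165.29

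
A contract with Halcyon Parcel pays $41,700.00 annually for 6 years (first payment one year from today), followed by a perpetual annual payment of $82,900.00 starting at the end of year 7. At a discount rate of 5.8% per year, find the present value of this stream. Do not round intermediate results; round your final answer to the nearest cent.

PV of 6-year annuity: $41,700.00 × [1 − (1+0.058)^−6] / 0.058 = 206347.27723
Perpetuity value at year 6: $82,900.00 / 0.058 = 1429310.34483
PV of perpetuity: 1429310.34483 / (1+0.058)^6 = 1019089.97835
Total PV = 206347.27723 + 1019089.97835 = 1225437.25558

$1225437.26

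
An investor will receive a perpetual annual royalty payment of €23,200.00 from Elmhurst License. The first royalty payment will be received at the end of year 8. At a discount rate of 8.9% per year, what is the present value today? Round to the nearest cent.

€143516.83

Value at end of year 7: C / r = €23,200.00 / 0.089 = €260,674.1573
Discount to today: PV = €260,674.1573 / (1 + 0.089)^7 = €260,674.1573 / 1.816332 = €143,516.83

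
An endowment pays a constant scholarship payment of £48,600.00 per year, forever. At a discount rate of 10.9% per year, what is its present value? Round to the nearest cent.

£445871.56

Level perpetuity: PV = C / r = £48,600.00 / 0.109 = £445,871.56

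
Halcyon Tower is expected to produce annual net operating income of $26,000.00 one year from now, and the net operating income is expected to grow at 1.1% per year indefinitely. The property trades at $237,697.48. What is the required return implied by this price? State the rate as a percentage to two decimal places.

12.04%

P = D₁/(r − g) ⇒ r = D₁/P + g = $26,000.0000/$237,697.48 + 0.011 = 0.109383 + 0.011 = 0.120383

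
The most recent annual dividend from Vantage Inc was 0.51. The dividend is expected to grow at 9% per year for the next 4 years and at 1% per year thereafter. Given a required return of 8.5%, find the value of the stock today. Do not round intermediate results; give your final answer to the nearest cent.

D_1 = 0.55590
D_2 = 0.60593
D_3 = 0.66046
D_4 = 0.71991
Terminal value at year 4: TV = D_4×(1+g_2)/(r−g_2) = 0.72711/0.075 = 9.69474
P_0 = D_1/(1+r)^1 + D_2/(1+r)^2 + D_3/(1+r)^3 + D_4/(1+r)^4 + TV/(1+r)^4
    = 0.51235 + 0.51471 + 0.51708 + 0.51947 + 6.99548 = 9.05909

9.06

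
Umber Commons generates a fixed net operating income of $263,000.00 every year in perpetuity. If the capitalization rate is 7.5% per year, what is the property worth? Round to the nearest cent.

Level perpetuity: PV = C / r = $263,000.00 / 0.075 = $3,506,666.67

$3506666.67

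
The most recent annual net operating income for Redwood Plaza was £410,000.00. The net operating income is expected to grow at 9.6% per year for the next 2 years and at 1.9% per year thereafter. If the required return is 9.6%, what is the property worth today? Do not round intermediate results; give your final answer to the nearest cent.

D_1 = 449360.00000
D_2 = 492498.56000
Terminal value at year 2: TV = D_2×(1+g_2)/(r−g_2) = 501856.03264/0.077 = 6517610.81351
P_0 = D_1/(1+r)^1 + D_2/(1+r)^2 + TV/(1+r)^2
    = 410000.00000 + 410000.00000 + 5425844.15584 = 6245844.15584

£6245844.16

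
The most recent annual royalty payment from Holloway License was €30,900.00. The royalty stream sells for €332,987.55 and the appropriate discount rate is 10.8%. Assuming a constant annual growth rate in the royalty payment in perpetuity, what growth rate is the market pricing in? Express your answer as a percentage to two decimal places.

P = D₀(1+g)/(r−g) ⇒ P(r−g) = D₀(1+g) ⇒ g(P+D₀) = P·r − D₀
g = (P·r − D₀)/(P + D₀) = (€332,987.55×0.108 − €30,900.00) / (€332,987.55 + €30,900.00) = 0.013913

1.39%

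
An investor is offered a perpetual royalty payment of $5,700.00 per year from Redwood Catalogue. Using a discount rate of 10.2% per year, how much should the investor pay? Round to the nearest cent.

Level perpetuity: PV = C / r = $5,700.00 / 0.102 = $55,882.35

$55882.35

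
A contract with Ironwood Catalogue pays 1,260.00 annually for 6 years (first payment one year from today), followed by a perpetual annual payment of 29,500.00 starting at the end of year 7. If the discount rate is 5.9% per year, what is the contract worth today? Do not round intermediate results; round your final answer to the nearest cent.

PV of 6-year annuity: 1,260.00 × [1 − (1+0.059)^−6] / 0.059 = 6215.34312
Perpetuity value at year 6: 29,500.00 / 0.059 = 500000.00000
PV of perpetuity: 500000.00000 / (1+0.059)^6 = 354482.04600
Total PV = 6215.34312 + 354482.04600 = 360697.38912

360697.39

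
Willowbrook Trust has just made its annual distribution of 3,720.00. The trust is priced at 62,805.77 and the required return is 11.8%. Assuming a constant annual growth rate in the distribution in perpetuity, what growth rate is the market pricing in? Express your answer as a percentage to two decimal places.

P = D₀(1+g)/(r−g) ⇒ P(r−g) = D₀(1+g) ⇒ g(P+D₀) = P·r − D₀
g = (P·r − D₀)/(P + D₀) = (62,805.77×0.118 − 3,720.00) / (62,805.77 + 3,720.00) = 0.055483

5.55%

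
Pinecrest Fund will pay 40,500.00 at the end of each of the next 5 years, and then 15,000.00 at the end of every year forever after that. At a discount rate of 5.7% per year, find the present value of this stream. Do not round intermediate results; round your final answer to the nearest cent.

371455.52

PV of 5-year annuity: 40,500.00 × [1 − (1+0.057)^−5] / 0.057 = 172002.10740
Perpetuity value at year 5: 15,000.00 / 0.057 = 263157.89474
PV of perpetuity: 263157.89474 / (1+0.057)^5 = 199453.41052
Total PV = 172002.10740 + 199453.41052 = 371455.51791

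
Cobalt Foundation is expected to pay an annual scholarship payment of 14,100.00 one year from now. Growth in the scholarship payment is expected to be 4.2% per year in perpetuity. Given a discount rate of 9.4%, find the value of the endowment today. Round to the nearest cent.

Growing perpetuity: P = D₁ / (r − g) = 14,100.0000 / (0.094 − 0.042) = 271,153.85

271153.85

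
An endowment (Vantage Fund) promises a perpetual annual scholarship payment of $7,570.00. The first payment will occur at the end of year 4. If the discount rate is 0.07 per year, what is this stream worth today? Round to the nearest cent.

Value at end of year 3: C / r = $7,570.00 / 0.07 = $108,142.8571
Discount to today: PV = $108,142.8571 / (1 + 0.07)^3 = $108,142.8571 / 1.225043 = $88,276.78

$88276.78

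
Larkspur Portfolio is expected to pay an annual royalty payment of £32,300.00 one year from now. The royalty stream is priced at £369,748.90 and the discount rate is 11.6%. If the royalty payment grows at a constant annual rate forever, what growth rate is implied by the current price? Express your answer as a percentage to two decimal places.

P = D₁/(r−g) ⇒ g = r − D₁/P = 0.116 − £32,300.00/£369,748.90 = 0.028643

2.86%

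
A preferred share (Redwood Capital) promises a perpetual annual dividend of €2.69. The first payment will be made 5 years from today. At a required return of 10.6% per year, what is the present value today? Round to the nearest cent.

Value at end of year 4: C / r = €2.69 / 0.106 = €25.3774
Discount to today: PV = €25.3774 / (1 + 0.106)^4 = €25.3774 / 1.496306 = €16.96

€16.96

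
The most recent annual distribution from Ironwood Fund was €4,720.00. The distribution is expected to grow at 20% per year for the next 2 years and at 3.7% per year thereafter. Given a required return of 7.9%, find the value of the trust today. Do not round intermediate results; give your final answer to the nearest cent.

€155229.45

D_1 = 5664.00000
D_2 = 6796.80000
Terminal value at year 2: TV = D_2×(1+g_2)/(r−g_2) = 7048.28160/0.042 = 167816.22857
P_0 = D_1/(1+r)^1 + D_2/(1+r)^2 + TV/(1+r)^2
    = 5249.30491 + 5837.96654 + 144142.17380 = 155229.44525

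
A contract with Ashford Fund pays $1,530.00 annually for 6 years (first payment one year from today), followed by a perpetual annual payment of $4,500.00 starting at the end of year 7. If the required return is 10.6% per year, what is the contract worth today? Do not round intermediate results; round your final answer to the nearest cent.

$29742.01

PV of 6-year annuity: $1,530.00 × [1 − (1+0.106)^−6] / 0.106 = 6547.99802
Perpetuity value at year 6: $4,500.00 / 0.106 = 42452.83019
PV of perpetuity: 42452.83019 / (1+0.106)^6 = 23194.01249
Total PV = 6547.99802 + 23194.01249 = 29742.01051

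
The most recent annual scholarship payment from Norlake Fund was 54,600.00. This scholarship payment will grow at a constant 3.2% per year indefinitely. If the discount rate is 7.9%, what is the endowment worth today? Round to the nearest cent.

D₁ = D₀ × (1 + g) = 54,600.00 × 1.032 = 56,347.2000
Growing perpetuity: P = D₁ / (r − g) = 56,347.2000 / (0.079 − 0.032) = 1,198,876.60

1198876.60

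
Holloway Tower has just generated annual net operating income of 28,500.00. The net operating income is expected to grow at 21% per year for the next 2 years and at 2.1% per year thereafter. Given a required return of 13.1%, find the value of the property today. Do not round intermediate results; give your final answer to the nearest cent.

365888.59

D_1 = 34485.00000
D_2 = 41726.85000
Terminal value at year 2: TV = D_2×(1+g_2)/(r−g_2) = 42603.11385/0.11 = 387301.03500
P_0 = D_1/(1+r)^1 + D_2/(1+r)^2 + TV/(1+r)^2
    = 30490.71618 + 32620.48327 + 302777.39471 = 365888.59416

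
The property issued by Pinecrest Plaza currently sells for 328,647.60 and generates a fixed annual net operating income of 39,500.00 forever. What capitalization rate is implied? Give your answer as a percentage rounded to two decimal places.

P = C/r ⇒ r = C/P = 39,500.00/328,647.60 = 0.120190

12.02%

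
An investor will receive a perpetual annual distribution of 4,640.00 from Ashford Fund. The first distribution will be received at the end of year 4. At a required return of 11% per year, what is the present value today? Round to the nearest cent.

Value at end of year 3: C / r = 4,640.00 / 0.11 = 42,181.8182
Discount to today: PV = 42,181.8182 / (1 + 0.11)^3 = 42,181.8182 / 1.367631 = 30,842.98

30842.98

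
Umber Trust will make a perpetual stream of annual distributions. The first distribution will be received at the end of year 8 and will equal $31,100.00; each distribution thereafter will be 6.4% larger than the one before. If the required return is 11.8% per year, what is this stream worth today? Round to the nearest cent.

Value at end of year 7: C₁ / (r − g) = $31,100.00 / (0.118 − 0.064) = $575,925.9259
Discount to today: PV = $575,925.9259 / (1 + 0.118)^7 = $575,925.9259 / 2.183195 = $263,799.52

$263799.52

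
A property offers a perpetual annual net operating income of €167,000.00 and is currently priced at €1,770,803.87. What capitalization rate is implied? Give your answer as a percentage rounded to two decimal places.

P = C/r ⇒ r = C/P = €167,000.00/€1,770,803.87 = 0.094307

9.43%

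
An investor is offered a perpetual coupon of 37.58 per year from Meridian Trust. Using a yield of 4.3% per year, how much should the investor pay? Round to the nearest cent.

Level perpetuity: PV = C / r = 37.58 / 0.043 = 873.95

873.95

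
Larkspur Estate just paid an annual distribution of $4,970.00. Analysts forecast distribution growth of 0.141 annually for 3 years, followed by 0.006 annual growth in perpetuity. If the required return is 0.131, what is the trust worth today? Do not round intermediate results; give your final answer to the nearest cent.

$56244.16

D_1 = 5670.77000
D_2 = 6470.34857
D_3 = 7382.66772
Terminal value at year 3: TV = D_3×(1+g_2)/(r−g_2) = 7426.96372/0.125 = 59415.70980
P_0 = D_1/(1+r)^1 + D_2/(1+r)^2 + D_3/(1+r)^3 + TV/(1+r)^3
    = 5013.94341 + 5058.27536 + 5102.99928 + 41068.93822 = 56244.15628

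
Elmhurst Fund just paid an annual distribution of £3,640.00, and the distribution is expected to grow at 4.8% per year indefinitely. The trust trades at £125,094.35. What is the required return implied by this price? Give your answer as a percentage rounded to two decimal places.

7.85%

D₁ = £3,640.00 × 1.048 = £3,814.7200
P = D₁/(r − g) ⇒ r = D₁/P + g = £3,814.7200/£125,094.35 + 0.048 = 0.030495 + 0.048 = 0.078495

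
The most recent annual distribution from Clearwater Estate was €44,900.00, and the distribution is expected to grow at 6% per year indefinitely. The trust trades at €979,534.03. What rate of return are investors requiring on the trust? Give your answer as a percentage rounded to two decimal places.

10.86%

D₁ = €44,900.00 × 1.06 = €47,594.0000
P = D₁/(r − g) ⇒ r = D₁/P + g = €47,594.0000/€979,534.03 + 0.06 = 0.048588 + 0.06 = 0.108588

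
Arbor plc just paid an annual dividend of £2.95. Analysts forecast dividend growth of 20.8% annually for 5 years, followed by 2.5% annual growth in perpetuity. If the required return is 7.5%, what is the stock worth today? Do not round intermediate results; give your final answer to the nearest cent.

D_1 = 3.56360
D_2 = 4.30483
D_3 = 5.20023
D_4 = 6.28188
D_5 = 7.58851
Terminal value at year 5: TV = D_5×(1+g_2)/(r−g_2) = 7.77823/0.05 = 155.56452
P_0 = D_1/(1+r)^1 + D_2/(1+r)^2 + D_3/(1+r)^3 + D_4/(1+r)^4 + D_5/(1+r)^5 + TV/(1+r)^5
    = 3.31498 + 3.72511 + 4.18598 + 4.70388 + 5.28584 + 108.35981 = 129.57560

£129.58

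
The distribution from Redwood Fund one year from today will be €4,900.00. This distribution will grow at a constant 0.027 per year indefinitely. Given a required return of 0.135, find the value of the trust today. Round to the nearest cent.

Growing perpetuity: P = D₁ / (r − g) = €4,900.0000 / (0.135 − 0.027) = €45,370.37

€45370.37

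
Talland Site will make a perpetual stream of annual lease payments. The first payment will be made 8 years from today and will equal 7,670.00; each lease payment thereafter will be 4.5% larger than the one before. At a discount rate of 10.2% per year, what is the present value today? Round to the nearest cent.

Value at end of year 7: C₁ / (r − g) = 7,670.00 / (0.102 − 0.045) = 134,561.4035
Discount to today: PV = 134,561.4035 / (1 + 0.102)^7 = 134,561.4035 / 1.973655 = 68,178.80

68178.80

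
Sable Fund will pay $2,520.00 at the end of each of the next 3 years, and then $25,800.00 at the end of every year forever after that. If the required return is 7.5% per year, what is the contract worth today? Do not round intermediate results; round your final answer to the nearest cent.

PV of 3-year annuity: $2,520.00 × [1 − (1+0.075)^−3] / 0.075 = 6553.32486
Perpetuity value at year 3: $25,800.00 / 0.075 = 344000.00000
PV of perpetuity: 344000.00000 / (1+0.075)^3 = 276906.43591
Total PV = 6553.32486 + 276906.43591 = 283459.76078

$283459.76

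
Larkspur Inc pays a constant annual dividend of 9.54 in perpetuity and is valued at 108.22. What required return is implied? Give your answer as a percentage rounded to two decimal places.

P = C/r ⇒ r = C/P = 9.54/108.22 = 0.088154

8.82%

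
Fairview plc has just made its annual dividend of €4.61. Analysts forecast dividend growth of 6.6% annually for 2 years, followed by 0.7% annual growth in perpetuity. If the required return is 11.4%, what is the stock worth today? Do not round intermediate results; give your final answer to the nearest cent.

€48.36

D_1 = 4.91426
D_2 = 5.23860
Terminal value at year 2: TV = D_2×(1+g_2)/(r−g_2) = 5.27527/0.107 = 49.30160
P_0 = D_1/(1+r)^1 + D_2/(1+r)^2 + TV/(1+r)^2
    = 4.41136 + 4.22129 + 39.72745 = 48.36010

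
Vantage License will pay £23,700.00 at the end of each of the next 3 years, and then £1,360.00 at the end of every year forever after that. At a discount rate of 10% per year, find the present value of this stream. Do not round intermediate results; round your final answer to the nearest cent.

PV of 3-year annuity: £23,700.00 × [1 − (1+0.1)^−3] / 0.1 = 58938.39219
Perpetuity value at year 3: £1,360.00 / 0.1 = 13600.00000
PV of perpetuity: 13600.00000 / (1+0.1)^3 = 10217.88129
Total PV = 58938.39219 + 10217.88129 = 69156.27348

£69156.27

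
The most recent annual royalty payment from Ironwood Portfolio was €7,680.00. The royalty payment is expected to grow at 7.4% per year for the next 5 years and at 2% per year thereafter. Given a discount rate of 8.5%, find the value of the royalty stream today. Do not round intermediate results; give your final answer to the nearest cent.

D_1 = 8248.32000
D_2 = 8858.69568
D_3 = 9514.23916
D_4 = 10218.29286
D_5 = 10974.44653
Terminal value at year 5: TV = D_5×(1+g_2)/(r−g_2) = 11193.93546/0.065 = 172214.39170
P_0 = D_1/(1+r)^1 + D_2/(1+r)^2 + D_3/(1+r)^3 + D_4/(1+r)^4 + D_5/(1+r)^5 + TV/(1+r)^5
    = 7602.13825 + 7525.06588 + 7448.77489 + 7373.25736 + 7298.50544 + 114530.39302 = 151778.13483

€151778.13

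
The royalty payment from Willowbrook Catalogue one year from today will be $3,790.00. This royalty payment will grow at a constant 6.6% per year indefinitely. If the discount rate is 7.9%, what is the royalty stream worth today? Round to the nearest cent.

Growing perpetuity: P = D₁ / (r − g) = $3,790.0000 / (0.079 − 0.066) = $291,538.46

$291538.46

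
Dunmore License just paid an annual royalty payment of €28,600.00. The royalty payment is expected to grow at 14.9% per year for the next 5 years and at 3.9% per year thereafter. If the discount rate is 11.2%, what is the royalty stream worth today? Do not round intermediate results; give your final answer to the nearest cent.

D_1 = 32861.40000
D_2 = 37757.74860
D_3 = 43383.65314
D_4 = 49847.81746
D_5 = 57275.14226
Terminal value at year 5: TV = D_5×(1+g_2)/(r−g_2) = 59508.87281/0.073 = 815190.03848
P_0 = D_1/(1+r)^1 + D_2/(1+r)^2 + D_3/(1+r)^3 + D_4/(1+r)^4 + D_5/(1+r)^5 + TV/(1+r)^5
    = 29551.61871 + 30534.90098 + 31550.90039 + 32600.70552 + 33685.44123 + 479440.73202 = 637364.29884

€637364.30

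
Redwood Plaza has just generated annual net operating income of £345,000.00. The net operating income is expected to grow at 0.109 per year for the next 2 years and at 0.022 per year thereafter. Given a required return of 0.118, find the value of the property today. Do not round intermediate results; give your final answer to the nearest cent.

£4295608.09

D_1 = 382605.00000
D_2 = 424308.94500
Terminal value at year 2: TV = D_2×(1+g_2)/(r−g_2) = 433643.74179/0.096 = 4517122.31031
P_0 = D_1/(1+r)^1 + D_2/(1+r)^2 + TV/(1+r)^2
    = 342222.71914 + 339467.79564 + 3613917.57444 = 4295608.08922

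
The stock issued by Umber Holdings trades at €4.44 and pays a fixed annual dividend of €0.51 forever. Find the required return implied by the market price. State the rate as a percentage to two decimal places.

11.49%

P = C/r ⇒ r = C/P = €0.51/€4.44 = 0.114865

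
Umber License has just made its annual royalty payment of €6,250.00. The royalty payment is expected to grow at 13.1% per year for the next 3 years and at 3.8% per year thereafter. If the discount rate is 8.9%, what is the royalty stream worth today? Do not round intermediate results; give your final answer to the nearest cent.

D_1 = 7068.75000
D_2 = 7994.75625
D_3 = 9042.06932
Terminal value at year 3: TV = D_3×(1+g_2)/(r−g_2) = 9385.66795/0.051 = 184032.70496
P_0 = D_1/(1+r)^1 + D_2/(1+r)^2 + D_3/(1+r)^3 + TV/(1+r)^3
    = 6491.04683 + 6741.39024 + 7001.38876 + 142498.85353 = 162732.67936

€162732.68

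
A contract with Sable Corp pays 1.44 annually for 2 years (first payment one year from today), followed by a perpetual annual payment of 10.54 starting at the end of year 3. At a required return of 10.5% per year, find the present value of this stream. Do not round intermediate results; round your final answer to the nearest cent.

84.69

PV of 2-year annuity: 1.44 × [1 − (1+0.105)^−2] / 0.105 = 2.48250
Perpetuity value at year 2: 10.54 / 0.105 = 100.38095
PV of perpetuity: 100.38095 / (1+0.105)^2 = 82.21040
Total PV = 2.48250 + 82.21040 = 84.69290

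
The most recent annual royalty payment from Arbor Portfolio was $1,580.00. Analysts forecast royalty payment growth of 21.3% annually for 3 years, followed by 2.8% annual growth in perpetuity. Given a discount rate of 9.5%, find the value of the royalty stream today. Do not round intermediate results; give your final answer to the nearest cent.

D_1 = 1916.54000
D_2 = 2324.76302
D_3 = 2819.93754
Terminal value at year 3: TV = D_3×(1+g_2)/(r−g_2) = 2898.89579/0.067 = 43267.10141
P_0 = D_1/(1+r)^1 + D_2/(1+r)^2 + D_3/(1+r)^3 + TV/(1+r)^3
    = 1750.26484 + 1938.87785 + 2147.81629 + 32954.55443 = 38791.51341

$38791.51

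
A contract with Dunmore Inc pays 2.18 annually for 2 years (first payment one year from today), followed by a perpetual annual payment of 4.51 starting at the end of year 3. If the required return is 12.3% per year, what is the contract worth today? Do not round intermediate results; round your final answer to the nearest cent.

PV of 2-year annuity: 2.18 × [1 − (1+0.123)^−2] / 0.123 = 3.66984
Perpetuity value at year 2: 4.51 / 0.123 = 36.66667
PV of perpetuity: 36.66667 / (1+0.123)^2 = 29.07448
Total PV = 3.66984 + 29.07448 = 32.74432

32.74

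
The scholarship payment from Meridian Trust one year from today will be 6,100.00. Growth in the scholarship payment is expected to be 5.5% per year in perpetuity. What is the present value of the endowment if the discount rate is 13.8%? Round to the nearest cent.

73493.98

Growing perpetuity: P = D₁ / (r − g) = 6,100.0000 / (0.138 − 0.055) = 73,493.98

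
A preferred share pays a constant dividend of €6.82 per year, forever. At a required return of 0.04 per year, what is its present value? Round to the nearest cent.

Level perpetuity: PV = C / r = €6.82 / 0.04 = €170.50

€170.50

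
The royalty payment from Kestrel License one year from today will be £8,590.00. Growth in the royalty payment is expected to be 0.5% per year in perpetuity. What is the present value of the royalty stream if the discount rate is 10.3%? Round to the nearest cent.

£87653.06

Growing perpetuity: P = D₁ / (r − g) = £8,590.0000 / (0.103 − 0.005) = £87,653.06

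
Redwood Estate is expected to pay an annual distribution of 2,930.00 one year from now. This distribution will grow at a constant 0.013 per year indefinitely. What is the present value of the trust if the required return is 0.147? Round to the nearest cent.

21865.67

Growing perpetuity: P = D₁ / (r − g) = 2,930.0000 / (0.147 − 0.013) = 21,865.67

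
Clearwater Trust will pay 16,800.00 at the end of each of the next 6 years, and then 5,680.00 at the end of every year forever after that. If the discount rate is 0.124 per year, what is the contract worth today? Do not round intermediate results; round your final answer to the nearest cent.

91012.02

PV of 6-year annuity: 16,800.00 × [1 − (1+0.124)^−6] / 0.124 = 68296.17796
Perpetuity value at year 6: 5,680.00 / 0.124 = 45806.45161
PV of perpetuity: 45806.45161 / (1+0.124)^6 = 22715.83906
Total PV = 68296.17796 + 22715.83906 = 91012.01703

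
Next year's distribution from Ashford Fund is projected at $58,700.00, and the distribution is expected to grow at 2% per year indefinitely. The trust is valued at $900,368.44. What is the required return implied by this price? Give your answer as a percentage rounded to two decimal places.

8.52%

P = D₁/(r − g) ⇒ r = D₁/P + g = $58,700.0000/$900,368.44 + 0.02 = 0.065196 + 0.02 = 0.085196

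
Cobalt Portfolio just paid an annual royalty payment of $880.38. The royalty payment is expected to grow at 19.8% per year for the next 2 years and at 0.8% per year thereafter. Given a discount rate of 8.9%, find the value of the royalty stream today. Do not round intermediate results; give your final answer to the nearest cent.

D_1 = 1054.69524
D_2 = 1263.52490
Terminal value at year 2: TV = D_2×(1+g_2)/(r−g_2) = 1273.63310/0.081 = 15723.86539
P_0 = D_1/(1+r)^1 + D_2/(1+r)^2 + TV/(1+r)^2
    = 968.49884 + 1065.43766 + 13258.77979 = 15292.71630

$15292.72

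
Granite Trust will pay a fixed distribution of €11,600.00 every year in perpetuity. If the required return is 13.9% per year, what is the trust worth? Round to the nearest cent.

Level perpetuity: PV = C / r = €11,600.00 / 0.139 = €83,453.24

€83453.24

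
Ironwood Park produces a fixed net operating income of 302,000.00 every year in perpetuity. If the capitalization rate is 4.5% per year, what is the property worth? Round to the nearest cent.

6711111.11

Level perpetuity: PV = C / r = 302,000.00 / 0.045 = 6,711,111.11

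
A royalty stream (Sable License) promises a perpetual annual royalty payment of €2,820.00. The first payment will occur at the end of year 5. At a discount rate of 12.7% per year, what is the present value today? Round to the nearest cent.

€13764.16

Value at end of year 4: C / r = €2,820.00 / 0.127 = €22,204.7244
Discount to today: PV = €22,204.7244 / (1 + 0.127)^4 = €22,204.7244 / 1.613228 = €13,764.16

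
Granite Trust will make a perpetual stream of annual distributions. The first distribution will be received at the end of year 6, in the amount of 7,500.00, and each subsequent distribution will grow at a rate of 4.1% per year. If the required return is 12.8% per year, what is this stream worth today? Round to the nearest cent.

47205.93

Value at end of year 5: C₁ / (r − g) = 7,500.00 / (0.128 − 0.041) = 86,206.8966
Discount to today: PV = 86,206.8966 / (1 + 0.128)^5 = 86,206.8966 / 1.826188 = 47,205.93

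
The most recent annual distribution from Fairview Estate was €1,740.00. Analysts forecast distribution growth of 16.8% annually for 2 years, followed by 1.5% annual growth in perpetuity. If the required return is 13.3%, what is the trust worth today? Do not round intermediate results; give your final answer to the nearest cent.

D_1 = 2032.32000
D_2 = 2373.74976
Terminal value at year 2: TV = D_2×(1+g_2)/(r−g_2) = 2409.35601/0.118 = 20418.27124
P_0 = D_1/(1+r)^1 + D_2/(1+r)^2 + TV/(1+r)^2
    = 1793.75110 + 1849.16266 + 15905.93301 = 19548.84677

€19548.85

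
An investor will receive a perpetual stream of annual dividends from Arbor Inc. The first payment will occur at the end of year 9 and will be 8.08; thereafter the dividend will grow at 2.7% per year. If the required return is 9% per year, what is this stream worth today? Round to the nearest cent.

64.37

Value at end of year 8: C₁ / (r − g) = 8.08 / (0.09 − 0.027) = 128.2540
Discount to today: PV = 128.2540 / (1 + 0.09)^8 = 128.2540 / 1.992563 = 64.37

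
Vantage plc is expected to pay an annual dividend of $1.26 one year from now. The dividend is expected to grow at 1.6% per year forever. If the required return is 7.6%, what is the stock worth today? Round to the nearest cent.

Growing perpetuity: P = D₁ / (r − g) = $1.2600 / (0.076 − 0.016) = $21.00

$21.00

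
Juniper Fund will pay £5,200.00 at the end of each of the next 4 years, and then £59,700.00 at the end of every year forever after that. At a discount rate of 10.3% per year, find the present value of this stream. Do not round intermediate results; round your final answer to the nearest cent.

PV of 4-year annuity: £5,200.00 × [1 − (1+0.103)^−4] / 0.103 = 16376.82314
Perpetuity value at year 4: £59,700.00 / 0.103 = 579611.65049
PV of perpetuity: 579611.65049 / (1+0.103)^4 = 391593.12333
Total PV = 16376.82314 + 391593.12333 = 407969.94647

£407969.95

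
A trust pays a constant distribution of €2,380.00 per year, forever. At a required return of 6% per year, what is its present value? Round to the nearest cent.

Level perpetuity: PV = C / r = €2,380.00 / 0.06 = €39,666.67

€39666.67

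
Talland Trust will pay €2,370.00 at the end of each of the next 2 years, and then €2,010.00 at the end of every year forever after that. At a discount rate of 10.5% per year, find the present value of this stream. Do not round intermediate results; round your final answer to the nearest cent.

€19763.48

PV of 2-year annuity: €2,370.00 × [1 − (1+0.105)^−2] / 0.105 = 4085.78858
Perpetuity value at year 2: €2,010.00 / 0.105 = 19142.85714
PV of perpetuity: 19142.85714 / (1+0.105)^2 = 15677.69468
Total PV = 4085.78858 + 15677.69468 = 19763.48326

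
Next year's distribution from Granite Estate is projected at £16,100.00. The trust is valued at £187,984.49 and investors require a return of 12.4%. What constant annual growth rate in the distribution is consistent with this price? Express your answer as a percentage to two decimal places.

P = D₁/(r−g) ⇒ g = r − D₁/P = 0.124 − £16,100.00/£187,984.49 = 0.038355

3.84%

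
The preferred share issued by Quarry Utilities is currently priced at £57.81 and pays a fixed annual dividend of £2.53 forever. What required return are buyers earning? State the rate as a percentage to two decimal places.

P = C/r ⇒ r = C/P = £2.53/£57.81 = 0.043764

4.38%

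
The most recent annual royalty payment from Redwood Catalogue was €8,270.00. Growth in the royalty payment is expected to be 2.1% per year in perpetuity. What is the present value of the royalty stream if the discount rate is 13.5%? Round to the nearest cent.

D₁ = D₀ × (1 + g) = €8,270.00 × 1.021 = €8,443.6700
Growing perpetuity: P = D₁ / (r − g) = €8,443.6700 / (0.135 − 0.021) = €74,067.28

€74067.28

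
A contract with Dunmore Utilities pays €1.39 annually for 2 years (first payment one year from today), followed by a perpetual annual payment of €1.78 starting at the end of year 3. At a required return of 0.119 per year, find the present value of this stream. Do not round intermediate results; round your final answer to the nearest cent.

€14.30

PV of 2-year annuity: €1.39 × [1 − (1+0.119)^−2] / 0.119 = 2.35226
Perpetuity value at year 2: €1.78 / 0.119 = 14.95798
PV of perpetuity: 14.95798 / (1+0.119)^2 = 11.94573
Total PV = 2.35226 + 11.94573 = 14.29800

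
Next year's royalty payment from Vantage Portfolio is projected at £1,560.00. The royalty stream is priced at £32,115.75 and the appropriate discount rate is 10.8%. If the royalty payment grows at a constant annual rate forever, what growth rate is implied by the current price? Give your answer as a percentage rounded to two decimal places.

5.94%

P = D₁/(r−g) ⇒ g = r − D₁/P = 0.108 − £1,560.00/£32,115.75 = 0.059426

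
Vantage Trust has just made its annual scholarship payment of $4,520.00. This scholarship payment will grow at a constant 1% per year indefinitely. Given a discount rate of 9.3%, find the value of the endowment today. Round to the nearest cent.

$55002.41

D₁ = D₀ × (1 + g) = $4,520.00 × 1.01 = $4,565.2000
Growing perpetuity: P = D₁ / (r − g) = $4,565.2000 / (0.093 − 0.01) = $55,002.41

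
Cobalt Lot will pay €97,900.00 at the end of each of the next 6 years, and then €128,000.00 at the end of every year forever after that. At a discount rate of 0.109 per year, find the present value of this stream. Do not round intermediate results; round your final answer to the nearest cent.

€1046605.06

PV of 6-year annuity: €97,900.00 × [1 − (1+0.109)^−6] / 0.109 = 415365.52054
Perpetuity value at year 6: €128,000.00 / 0.109 = 1174311.92661
PV of perpetuity: 1174311.92661 / (1+0.109)^6 = 631239.54019
Total PV = 415365.52054 + 631239.54019 = 1046605.06074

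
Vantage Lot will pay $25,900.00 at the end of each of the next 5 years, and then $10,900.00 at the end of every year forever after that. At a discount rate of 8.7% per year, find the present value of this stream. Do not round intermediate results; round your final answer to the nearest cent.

$184089.13

PV of 5-year annuity: $25,900.00 × [1 − (1+0.087)^−5] / 0.087 = 101531.05956
Perpetuity value at year 5: $10,900.00 / 0.087 = 125287.35632
PV of perpetuity: 125287.35632 / (1+0.087)^5 = 82558.06871
Total PV = 101531.05956 + 82558.06871 = 184089.12827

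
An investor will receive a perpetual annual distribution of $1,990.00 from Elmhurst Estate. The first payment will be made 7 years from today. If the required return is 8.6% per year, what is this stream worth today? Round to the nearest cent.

$14105.08

Value at end of year 6: C / r = $1,990.00 / 0.086 = $23,139.5349
Discount to today: PV = $23,139.5349 / (1 + 0.086)^6 = $23,139.5349 / 1.640510 = $14,105.08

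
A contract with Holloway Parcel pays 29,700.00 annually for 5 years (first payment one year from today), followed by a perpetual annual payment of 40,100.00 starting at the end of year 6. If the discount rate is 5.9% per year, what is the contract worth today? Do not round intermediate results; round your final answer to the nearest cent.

PV of 5-year annuity: 29,700.00 × [1 − (1+0.059)^−5] / 0.059 = 125448.28287
Perpetuity value at year 5: 40,100.00 / 0.059 = 679661.01695
PV of perpetuity: 679661.01695 / (1+0.059)^5 = 510284.71584
Total PV = 125448.28287 + 510284.71584 = 635732.99871

635733.00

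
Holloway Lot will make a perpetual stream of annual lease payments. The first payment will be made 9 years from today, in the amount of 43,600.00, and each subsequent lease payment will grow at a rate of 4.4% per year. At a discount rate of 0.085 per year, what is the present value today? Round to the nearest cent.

553687.51

Value at end of year 8: C₁ / (r − g) = 43,600.00 / (0.085 − 0.044) = 1,063,414.6341
Discount to today: PV = 1,063,414.6341 / (1 + 0.085)^8 = 1,063,414.6341 / 1.920604 = 553,687.51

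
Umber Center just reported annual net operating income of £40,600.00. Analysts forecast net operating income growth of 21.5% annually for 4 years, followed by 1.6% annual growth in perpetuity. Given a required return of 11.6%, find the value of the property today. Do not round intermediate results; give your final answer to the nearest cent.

£781274.86

D_1 = 49329.00000
D_2 = 59934.73500
D_3 = 72820.70302
D_4 = 88477.15418
Terminal value at year 4: TV = D_4×(1+g_2)/(r−g_2) = 89892.78864/0.1 = 898927.88642
P_0 = D_1/(1+r)^1 + D_2/(1+r)^2 + D_3/(1+r)^3 + D_4/(1+r)^4 + TV/(1+r)^4
    = 44201.61290 + 48122.72373 + 52391.67502 + 57039.32361 + 579519.52792 = 781274.86319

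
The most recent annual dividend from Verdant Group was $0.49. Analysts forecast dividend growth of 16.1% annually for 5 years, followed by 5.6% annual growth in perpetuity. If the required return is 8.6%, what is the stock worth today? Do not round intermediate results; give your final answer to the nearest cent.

$27.09

D_1 = 0.56889
D_2 = 0.66048
D_3 = 0.76682
D_4 = 0.89028
D_5 = 1.03361
Terminal value at year 5: TV = D_5×(1+g_2)/(r−g_2) = 1.09149/0.03 = 36.38311
P_0 = D_1/(1+r)^1 + D_2/(1+r)^2 + D_3/(1+r)^3 + D_4/(1+r)^4 + D_5/(1+r)^5 + TV/(1+r)^5
    = 0.52384 + 0.56002 + 0.59869 + 0.64004 + 0.68424 + 24.08523 = 27.09205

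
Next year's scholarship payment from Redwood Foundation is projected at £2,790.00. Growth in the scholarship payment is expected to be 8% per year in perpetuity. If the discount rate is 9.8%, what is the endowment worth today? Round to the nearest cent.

£155000.00

Growing perpetuity: P = D₁ / (r − g) = £2,790.0000 / (0.098 − 0.08) = £155,000.00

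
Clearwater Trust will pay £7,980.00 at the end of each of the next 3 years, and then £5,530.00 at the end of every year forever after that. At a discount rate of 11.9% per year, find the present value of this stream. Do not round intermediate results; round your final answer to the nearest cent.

PV of 3-year annuity: £7,980.00 × [1 − (1+0.119)^−3] / 0.119 = 19199.59757
Perpetuity value at year 3: £5,530.00 / 0.119 = 46470.58824
PV of perpetuity: 46470.58824 / (1+0.119)^3 = 33165.60395
Total PV = 19199.59757 + 33165.60395 = 52365.20152

£52365.20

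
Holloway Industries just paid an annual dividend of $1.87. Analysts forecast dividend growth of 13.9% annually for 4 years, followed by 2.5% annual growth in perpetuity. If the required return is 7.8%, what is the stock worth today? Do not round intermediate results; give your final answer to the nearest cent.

D_1 = 2.12993
D_2 = 2.42599
D_3 = 2.76320
D_4 = 3.14729
Terminal value at year 4: TV = D_4×(1+g_2)/(r−g_2) = 3.22597/0.053 = 60.86736
P_0 = D_1/(1+r)^1 + D_2/(1+r)^2 + D_3/(1+r)^3 + D_4/(1+r)^4 + TV/(1+r)^4
    = 1.97582 + 2.08762 + 2.20575 + 2.33057 + 45.07227 = 53.67203

$53.67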